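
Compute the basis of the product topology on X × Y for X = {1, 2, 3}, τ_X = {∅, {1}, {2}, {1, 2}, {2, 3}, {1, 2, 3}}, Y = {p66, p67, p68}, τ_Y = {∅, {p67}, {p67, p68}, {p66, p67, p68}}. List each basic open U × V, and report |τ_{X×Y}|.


Basis B = {∅ × ∅, {1} × {p67}, {2} × {p67}, {1} × {p67, p68}, {1, 2} × {p67}, {2} × {p67, p68}, {2, 3} × {p67}, {1} × {p66, p67, p68}, {1, 2, 3} × {p67}, {2} × {p66, p67, p68}, {1, 2} × {p67, p68}, {2, 3} × {p67, p68}, {1, 2} × {p66, p67, p68}, {1, 2, 3} × {p67, p68}, {2, 3} × {p66, p67, p68}, {1, 2, 3} × {p66, p67, p68}}; |τ_{X×Y}| = 40.

Enumerate products U × V with U ∈ τ_X, V ∈ τ_Y (deduplicated):
  ∅ × ∅ = {} (∅)
  {1} × {p67} = {(1,p67)}
  {2} × {p67} = {(2,p67)}
  {1} × {p67, p68} = {(1,p67), (1,p68)}
  {1, 2} × {p67} = {(1,p67), (2,p67)}
  {2} × {p67, p68} = {(2,p67), (2,p68)}
  {2, 3} × {p67} = {(2,p67), (3,p67)}
  {1} × {p66, p67, p68} = {(1,p66), (1,p67), (1,p68)}
  {1, 2, 3} × {p67} = {(1,p67), (2,p67), (3,p67)}
  {2} × {p66, p67, p68} = {(2,p66), (2,p67), (2,p68)}
  {1, 2} × {p67, p68} = {(1,p67), (1,p68), (2,p67), (2,p68)}
  {2, 3} × {p67, p68} = {(2,p67), (2,p68), (3,p67), (3,p68)}
  {1, 2} × {p66, p67, p68} = {(1,p66), (1,p67), (1,p68), (2,p66), (2,p67), (2,p68)}
  {1, 2, 3} × {p67, p68} = {(1,p67), (1,p68), (2,p67), (2,p68), (3,p67), (3,p68)}
  {2, 3} × {p66, p67, p68} = {(2,p66), (2,p67), (2,p68), (3,p66), (3,p67), (3,p68)}
  {1, 2, 3} × {p66, p67, p68} = {(1,p66), (1,p67), (1,p68), (2,p66), (2,p67), (2,p68), (3,p66), (3,p67), (3,p68)}
These 16 distinct sets form the basis B.
Close under arbitrary unions to get τ_{X×Y}; counting gives |τ_{X×Y}| = 40.


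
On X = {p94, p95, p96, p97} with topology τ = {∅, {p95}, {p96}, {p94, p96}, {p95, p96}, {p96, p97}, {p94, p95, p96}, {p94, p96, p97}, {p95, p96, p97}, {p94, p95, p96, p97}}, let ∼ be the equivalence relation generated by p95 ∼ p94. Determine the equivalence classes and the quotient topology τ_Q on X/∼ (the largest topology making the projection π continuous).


X/∼ = {[p94=p95], [p96], [p97]}; |τ_Q| = 5.

Equivalence classes: [p94=p95], [p96], [p97].
Quotient map π: X → X/∼ sends p94 ↦ [p94=p95], p95 ↦ [p94=p95], p96 ↦ [p96], p97 ↦ [p97].
For each subset V ⊆ X/∼, compute π^{-1}(V) ⊆ X and check whether π^{-1}(V) ∈ τ. V is open in τ_Q iff π^{-1}(V) ∈ τ.
  V = {}: π^{-1}(V) = ∅ ∈ τ ✓.
  V = {[p94=p95]}: π^{-1}(V) = {p94, p95} ∉ τ ✗.
  V = {[p96]}: π^{-1}(V) = {p96} ∈ τ ✓.
  V = {[p94=p95], [p96]}: π^{-1}(V) = {p94, p95, p96} ∈ τ ✓.
  V = {[p97]}: π^{-1}(V) = {p97} ∉ τ ✗.
  V = {[p94=p95], [p97]}: π^{-1}(V) = {p94, p95, p97} ∉ τ ✗.
  V = {[p96], [p97]}: π^{-1}(V) = {p96, p97} ∈ τ ✓.
  V = {[p94=p95], [p96], [p97]}: π^{-1}(V) = {p94, p95, p96, p97} ∈ τ ✓.
Open sets in the quotient: τ_Q = {{}, {[p96]}, {[p94=p95], [p96]}, {[p96], [p97]}, {[p94=p95], [p96], [p97]}} (5 elements).


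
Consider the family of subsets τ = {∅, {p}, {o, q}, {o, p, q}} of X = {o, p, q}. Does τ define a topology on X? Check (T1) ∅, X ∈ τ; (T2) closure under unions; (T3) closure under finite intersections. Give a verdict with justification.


τ IS a topology on X.

Axiom (T1): ∅ ∈ τ? Yes; X ∈ τ? Yes.
Axiom (T2/T3): check pairwise unions and intersections of members of τ.
All pairwise intersections and unions checked — each lies in τ. Therefore τ satisfies (T1), (T2), (T3): it IS a topology on X.


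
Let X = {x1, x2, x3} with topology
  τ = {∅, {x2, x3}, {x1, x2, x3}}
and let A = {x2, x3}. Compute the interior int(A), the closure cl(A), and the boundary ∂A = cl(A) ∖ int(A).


int(A) = {x2, x3}, cl(A) = {x1, x2, x3}, ∂A = {x1}.

Closed sets in (X, τ) are complements of opens:
  closed(X, τ) = {∅, {x1}, {x1, x2, x3}}.
int(A) = ⋃ {U ∈ τ : U ⊆ A}. Opens contained in A: ∅, {x2, x3}.
Taking the union of these: int(A) = {x2, x3}.
cl(A) = ⋂ {C closed : A ⊆ C}. Closed sets containing A: {x1, x2, x3}.
Intersecting these: cl(A) = {x1, x2, x3}.
∂A = cl(A) ∖ int(A) = {x1, x2, x3} ∖ {x2, x3} = {x1}.


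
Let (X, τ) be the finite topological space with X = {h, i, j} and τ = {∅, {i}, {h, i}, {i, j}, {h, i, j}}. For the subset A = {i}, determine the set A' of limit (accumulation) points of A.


A' = {h, j}

For each x ∈ X, list the open sets U ∈ τ with x ∈ U, then check whether U ∩ (A ∖ {x}) ≠ ∅ for every such U.
  x = h: opens ∋ x are {h, i}, {h, i, j}; each meets A ∖ {h}, so x IS a limit point.
  x = i: open {i} ∋ x has {i} ∩ (A ∖ {i}) = ∅, so x is NOT a limit point.
  x = j: opens ∋ x are {i, j}, {h, i, j}; each meets A ∖ {j}, so x IS a limit point.
Collecting: A' = {h, j}.


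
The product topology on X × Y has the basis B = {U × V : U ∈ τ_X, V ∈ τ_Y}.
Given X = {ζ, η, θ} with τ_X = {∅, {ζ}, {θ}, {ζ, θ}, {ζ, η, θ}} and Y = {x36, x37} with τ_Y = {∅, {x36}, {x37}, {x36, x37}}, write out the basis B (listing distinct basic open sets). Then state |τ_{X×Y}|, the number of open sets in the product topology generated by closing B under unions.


Basis B = {∅ × ∅, {ζ} × {x36}, {ζ} × {x37}, {θ} × {x36}, {θ} × {x37}, {ζ} × {x36, x37}, {ζ, θ} × {x36}, {ζ, θ} × {x37}, {θ} × {x36, x37}, {ζ, η, θ} × {x36}, {ζ, η, θ} × {x37}, {ζ, θ} × {x36, x37}, {ζ, η, θ} × {x36, x37}}; |τ_{X×Y}| = 25.

Enumerate products U × V with U ∈ τ_X, V ∈ τ_Y (deduplicated):
  ∅ × ∅ = {} (∅)
  {ζ} × {x36} = {(ζ,x36)}
  {ζ} × {x37} = {(ζ,x37)}
  {θ} × {x36} = {(θ,x36)}
  {θ} × {x37} = {(θ,x37)}
  {ζ} × {x36, x37} = {(ζ,x36), (ζ,x37)}
  {ζ, θ} × {x36} = {(ζ,x36), (θ,x36)}
  {ζ, θ} × {x37} = {(ζ,x37), (θ,x37)}
  {θ} × {x36, x37} = {(θ,x36), (θ,x37)}
  {ζ, η, θ} × {x36} = {(ζ,x36), (η,x36), (θ,x36)}
  {ζ, η, θ} × {x37} = {(ζ,x37), (η,x37), (θ,x37)}
  {ζ, θ} × {x36, x37} = {(ζ,x36), (ζ,x37), (θ,x36), (θ,x37)}
  {ζ, η, θ} × {x36, x37} = {(ζ,x36), (ζ,x37), (η,x36), (η,x37), (θ,x36), (θ,x37)}
These 13 distinct sets form the basis B.
Close under arbitrary unions to get τ_{X×Y}; counting gives |τ_{X×Y}| = 25.


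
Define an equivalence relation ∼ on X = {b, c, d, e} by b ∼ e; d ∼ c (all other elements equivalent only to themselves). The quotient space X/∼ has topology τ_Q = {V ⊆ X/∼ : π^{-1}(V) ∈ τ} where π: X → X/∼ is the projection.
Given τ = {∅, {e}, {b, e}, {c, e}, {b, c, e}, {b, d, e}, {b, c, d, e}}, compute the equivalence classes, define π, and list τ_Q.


X/∼ = {[b=e], [c=d]}; |τ_Q| = 3.

Equivalence classes: [b=e], [c=d].
Quotient map π: X → X/∼ sends b ↦ [b=e], c ↦ [c=d], d ↦ [c=d], e ↦ [b=e].
For each subset V ⊆ X/∼, compute π^{-1}(V) ⊆ X and check whether π^{-1}(V) ∈ τ. V is open in τ_Q iff π^{-1}(V) ∈ τ.
  V = {}: π^{-1}(V) = ∅ ∈ τ ✓.
  V = {[b=e]}: π^{-1}(V) = {b, e} ∈ τ ✓.
  V = {[c=d]}: π^{-1}(V) = {c, d} ∉ τ ✗.
  V = {[b=e], [c=d]}: π^{-1}(V) = {b, c, d, e} ∈ τ ✓.
Open sets in the quotient: τ_Q = {{}, {[b=e]}, {[b=e], [c=d]}} (3 elements).


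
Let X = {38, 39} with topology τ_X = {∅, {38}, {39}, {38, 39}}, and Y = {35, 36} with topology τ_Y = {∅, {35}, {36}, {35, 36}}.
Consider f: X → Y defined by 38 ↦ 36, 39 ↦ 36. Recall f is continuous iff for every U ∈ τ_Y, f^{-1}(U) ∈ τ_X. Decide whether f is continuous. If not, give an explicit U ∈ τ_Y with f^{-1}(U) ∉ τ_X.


f IS continuous.

Compute f^{-1}(U) for each U ∈ τ_Y:
  U = ∅: f^{-1}(U) = ∅ ∈ τ_X ✓.
  U = {35}: f^{-1}(U) = ∅ ∈ τ_X ✓.
  U = {36}: f^{-1}(U) = {38, 39} ∈ τ_X ✓.
  U = {35, 36}: f^{-1}(U) = {38, 39} ∈ τ_X ✓.
Every preimage lies in τ_X, so f IS continuous.


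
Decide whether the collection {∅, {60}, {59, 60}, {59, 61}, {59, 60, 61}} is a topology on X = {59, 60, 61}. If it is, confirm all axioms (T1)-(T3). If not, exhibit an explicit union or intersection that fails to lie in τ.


τ is NOT a topology on X.

Axiom (T1): ∅ ∈ τ? Yes; X ∈ τ? Yes.
Axiom (T2/T3): check pairwise unions and intersections of members of τ.
Counterexample for (T3): {59, 60} ∩ {59, 61} = {59} ∉ τ. Therefore τ is NOT a topology.


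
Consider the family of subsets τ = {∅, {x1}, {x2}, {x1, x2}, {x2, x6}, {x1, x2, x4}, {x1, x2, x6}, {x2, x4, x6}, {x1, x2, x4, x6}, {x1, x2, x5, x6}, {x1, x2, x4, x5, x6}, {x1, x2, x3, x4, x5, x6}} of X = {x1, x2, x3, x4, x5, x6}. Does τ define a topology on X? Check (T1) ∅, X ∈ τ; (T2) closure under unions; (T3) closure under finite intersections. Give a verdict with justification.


τ is NOT a topology on X.

Axiom (T1): ∅ ∈ τ? Yes; X ∈ τ? Yes.
Axiom (T2/T3): check pairwise unions and intersections of members of τ.
Counterexample for (T3): {x1, x2, x4} ∩ {x2, x4, x6} = {x2, x4} ∉ τ. Therefore τ is NOT a topology.


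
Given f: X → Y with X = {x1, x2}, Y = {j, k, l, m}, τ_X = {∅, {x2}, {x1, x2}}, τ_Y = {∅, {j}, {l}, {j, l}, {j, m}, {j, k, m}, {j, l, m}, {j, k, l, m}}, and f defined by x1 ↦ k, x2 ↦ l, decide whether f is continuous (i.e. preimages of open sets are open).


f is NOT continuous.

Compute f^{-1}(U) for each U ∈ τ_Y:
  U = ∅: f^{-1}(U) = ∅ ∈ τ_X ✓.
  U = {j}: f^{-1}(U) = ∅ ∈ τ_X ✓.
  U = {l}: f^{-1}(U) = {x2} ∈ τ_X ✓.
  U = {j, l}: f^{-1}(U) = {x2} ∈ τ_X ✓.
  U = {j, m}: f^{-1}(U) = ∅ ∈ τ_X ✓.
  U = {j, k, m}: f^{-1}(U) = {x1} ∉ τ_X ✗.
  U = {j, l, m}: f^{-1}(U) = {x2} ∈ τ_X ✓.
  U = {j, k, l, m}: f^{-1}(U) = {x1, x2} ∈ τ_X ✓.
Found U = {j, k, m} with f^{-1}(U) = {x1} not in τ_X. Therefore f is NOT continuous.


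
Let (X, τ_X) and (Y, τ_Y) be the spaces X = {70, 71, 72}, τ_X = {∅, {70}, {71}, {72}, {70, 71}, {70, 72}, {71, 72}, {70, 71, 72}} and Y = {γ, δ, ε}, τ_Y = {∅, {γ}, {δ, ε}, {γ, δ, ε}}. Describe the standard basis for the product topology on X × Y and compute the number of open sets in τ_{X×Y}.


Basis B = {∅ × ∅, {70} × {γ}, {71} × {γ}, {72} × {γ}, {70, 71} × {γ}, {70, 72} × {γ}, {70} × {δ, ε}, {71, 72} × {γ}, {71} × {δ, ε}, {72} × {δ, ε}, {70} × {γ, δ, ε}, {70, 71, 72} × {γ}, {71} × {γ, δ, ε}, {72} × {γ, δ, ε}, {70, 71} × {δ, ε}, {70, 72} × {δ, ε}, {71, 72} × {δ, ε}, {70, 71} × {γ, δ, ε}, {70, 72} × {γ, δ, ε}, {70, 71, 72} × {δ, ε}, {71, 72} × {γ, δ, ε}, {70, 71, 72} × {γ, δ, ε}}; |τ_{X×Y}| = 64.

Enumerate products U × V with U ∈ τ_X, V ∈ τ_Y (deduplicated):
  ∅ × ∅ = {} (∅)
  {70} × {γ} = {(70,γ)}
  {71} × {γ} = {(71,γ)}
  {72} × {γ} = {(72,γ)}
  {70, 71} × {γ} = {(70,γ), (71,γ)}
  {70, 72} × {γ} = {(70,γ), (72,γ)}
  {70} × {δ, ε} = {(70,δ), (70,ε)}
  {71, 72} × {γ} = {(71,γ), (72,γ)}
  {71} × {δ, ε} = {(71,δ), (71,ε)}
  {72} × {δ, ε} = {(72,δ), (72,ε)}
  {70} × {γ, δ, ε} = {(70,γ), (70,δ), (70,ε)}
  {70, 71, 72} × {γ} = {(70,γ), (71,γ), (72,γ)}
  {71} × {γ, δ, ε} = {(71,γ), (71,δ), (71,ε)}
  {72} × {γ, δ, ε} = {(72,γ), (72,δ), (72,ε)}
  {70, 71} × {δ, ε} = {(70,δ), (70,ε), (71,δ), (71,ε)}
  {70, 72} × {δ, ε} = {(70,δ), (70,ε), (72,δ), (72,ε)}
  {71, 72} × {δ, ε} = {(71,δ), (71,ε), (72,δ), (72,ε)}
  {70, 71} × {γ, δ, ε} = {(70,γ), (70,δ), (70,ε), (71,γ), (71,δ), (71,ε)}
  {70, 72} × {γ, δ, ε} = {(70,γ), (70,δ), (70,ε), (72,γ), (72,δ), (72,ε)}
  {70, 71, 72} × {δ, ε} = {(70,δ), (70,ε), (71,δ), (71,ε), (72,δ), (72,ε)}
  {71, 72} × {γ, δ, ε} = {(71,γ), (71,δ), (71,ε), (72,γ), (72,δ), (72,ε)}
  {70, 71, 72} × {γ, δ, ε} = {(70,γ), (70,δ), (70,ε), (71,γ), (71,δ), (71,ε), (72,γ), (72,δ), (72,ε)}
These 22 distinct sets form the basis B.
Close under arbitrary unions to get τ_{X×Y}; counting gives |τ_{X×Y}| = 64.


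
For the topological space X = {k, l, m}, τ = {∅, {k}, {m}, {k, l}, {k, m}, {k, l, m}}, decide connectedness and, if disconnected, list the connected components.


(X, τ) is disconnected; components = [{m}, {k, l}].

Find clopen sets (U ∈ τ with X ∖ U ∈ τ):
  U = ∅, X ∖ U = {k, l, m} — both open, so U is clopen.
  U = {m}, X ∖ U = {k, l} — both open, so U is clopen.
  U = {k, l}, X ∖ U = {m} — both open, so U is clopen.
  U = {k, l, m}, X ∖ U = ∅ — both open, so U is clopen.
Nontrivial clopen(s) exist: e.g. {k, l}. So (X, τ) is disconnected.
Compute connected components by grouping points that agree on all clopens:
  component: {m}
  component: {k, l}


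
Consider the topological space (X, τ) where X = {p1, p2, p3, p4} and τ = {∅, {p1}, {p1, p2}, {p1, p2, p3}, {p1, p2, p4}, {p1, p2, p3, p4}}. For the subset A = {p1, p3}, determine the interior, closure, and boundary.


int(A) = {p1}, cl(A) = {p1, p2, p3, p4}, ∂A = {p2, p3, p4}.

Closed sets in (X, τ) are complements of opens:
  closed(X, τ) = {∅, {p3}, {p4}, {p3, p4}, {p2, p3, p4}, {p1, p2, p3, p4}}.
int(A) = ⋃ {U ∈ τ : U ⊆ A}. Opens contained in A: ∅, {p1}.
Taking the union of these: int(A) = {p1}.
cl(A) = ⋂ {C closed : A ⊆ C}. Closed sets containing A: {p1, p2, p3, p4}.
Intersecting these: cl(A) = {p1, p2, p3, p4}.
∂A = cl(A) ∖ int(A) = {p1, p2, p3, p4} ∖ {p1} = {p2, p3, p4}.


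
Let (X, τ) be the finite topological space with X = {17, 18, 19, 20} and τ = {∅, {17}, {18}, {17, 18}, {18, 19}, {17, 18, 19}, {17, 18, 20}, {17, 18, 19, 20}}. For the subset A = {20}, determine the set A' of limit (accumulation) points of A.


A' = ∅

For each x ∈ X, list the open sets U ∈ τ with x ∈ U, then check whether U ∩ (A ∖ {x}) ≠ ∅ for every such U.
  x = 17: open {17} ∋ x has {17} ∩ (A ∖ {17}) = ∅, so x is NOT a limit point.
  x = 18: open {18} ∋ x has {18} ∩ (A ∖ {18}) = ∅, so x is NOT a limit point.
  x = 19: open {18, 19} ∋ x has {18, 19} ∩ (A ∖ {19}) = ∅, so x is NOT a limit point.
  x = 20: open {17, 18, 20} ∋ x has {17, 18, 20} ∩ (A ∖ {20}) = ∅, so x is NOT a limit point.
Collecting: A' = ∅.


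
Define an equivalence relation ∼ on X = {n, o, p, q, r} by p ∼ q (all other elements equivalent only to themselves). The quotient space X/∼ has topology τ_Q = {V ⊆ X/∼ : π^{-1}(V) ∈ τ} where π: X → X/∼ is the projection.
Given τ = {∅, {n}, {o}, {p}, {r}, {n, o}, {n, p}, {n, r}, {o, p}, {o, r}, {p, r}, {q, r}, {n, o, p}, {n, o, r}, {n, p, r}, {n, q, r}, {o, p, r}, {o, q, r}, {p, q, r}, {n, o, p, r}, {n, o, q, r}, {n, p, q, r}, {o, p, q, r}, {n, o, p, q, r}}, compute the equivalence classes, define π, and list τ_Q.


X/∼ = {[n], [o], [p=q], [r]}; |τ_Q| = 12.

Equivalence classes: [n], [o], [p=q], [r].
Quotient map π: X → X/∼ sends n ↦ [n], o ↦ [o], p ↦ [p=q], q ↦ [p=q], r ↦ [r].
For each subset V ⊆ X/∼, compute π^{-1}(V) ⊆ X and check whether π^{-1}(V) ∈ τ. V is open in τ_Q iff π^{-1}(V) ∈ τ.
  V = {}: π^{-1}(V) = ∅ ∈ τ ✓.
  V = {[n]}: π^{-1}(V) = {n} ∈ τ ✓.
  V = {[o]}: π^{-1}(V) = {o} ∈ τ ✓.
  V = {[n], [o]}: π^{-1}(V) = {n, o} ∈ τ ✓.
  V = {[p=q]}: π^{-1}(V) = {p, q} ∉ τ ✗.
  V = {[n], [p=q]}: π^{-1}(V) = {n, p, q} ∉ τ ✗.
  V = {[o], [p=q]}: π^{-1}(V) = {o, p, q} ∉ τ ✗.
  V = {[n], [o], [p=q]}: π^{-1}(V) = {n, o, p, q} ∉ τ ✗.
  V = {[r]}: π^{-1}(V) = {r} ∈ τ ✓.
  V = {[n], [r]}: π^{-1}(V) = {n, r} ∈ τ ✓.
  V = {[o], [r]}: π^{-1}(V) = {o, r} ∈ τ ✓.
  V = {[n], [o], [r]}: π^{-1}(V) = {n, o, r} ∈ τ ✓.
  V = {[p=q], [r]}: π^{-1}(V) = {p, q, r} ∈ τ ✓.
  V = {[n], [p=q], [r]}: π^{-1}(V) = {n, p, q, r} ∈ τ ✓.
  V = {[o], [p=q], [r]}: π^{-1}(V) = {o, p, q, r} ∈ τ ✓.
  V = {[n], [o], [p=q], [r]}: π^{-1}(V) = {n, o, p, q, r} ∈ τ ✓.
Open sets in the quotient: τ_Q = {{}, {[n]}, {[o]}, {[n], [o]}, {[r]}, {[n], [r]}, {[o], [r]}, {[n], [o], [r]}, {[p=q], [r]}, {[n], [p=q], [r]}, {[o], [p=q], [r]}, {[n], [o], [p=q], [r]}} (12 elements).


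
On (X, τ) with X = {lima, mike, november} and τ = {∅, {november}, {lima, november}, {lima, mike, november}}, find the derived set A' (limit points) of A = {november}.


A' = {lima, mike}

For each x ∈ X, list the open sets U ∈ τ with x ∈ U, then check whether U ∩ (A ∖ {x}) ≠ ∅ for every such U.
  x = lima: opens ∋ x are {lima, november}, {lima, mike, november}; each meets A ∖ {lima}, so x IS a limit point.
  x = mike: opens ∋ x are {lima, mike, november}; each meets A ∖ {mike}, so x IS a limit point.
  x = november: open {november} ∋ x has {november} ∩ (A ∖ {november}) = ∅, so x is NOT a limit point.
Collecting: A' = {lima, mike}.


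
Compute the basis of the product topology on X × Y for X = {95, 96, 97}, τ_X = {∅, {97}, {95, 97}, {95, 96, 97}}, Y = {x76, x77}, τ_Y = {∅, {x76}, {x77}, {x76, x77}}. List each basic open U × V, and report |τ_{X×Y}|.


Basis B = {∅ × ∅, {97} × {x76}, {97} × {x77}, {95, 97} × {x76}, {95, 97} × {x77}, {97} × {x76, x77}, {95, 96, 97} × {x76}, {95, 96, 97} × {x77}, {95, 97} × {x76, x77}, {95, 96, 97} × {x76, x77}}; |τ_{X×Y}| = 16.

Enumerate products U × V with U ∈ τ_X, V ∈ τ_Y (deduplicated):
  ∅ × ∅ = {} (∅)
  {97} × {x76} = {(97,x76)}
  {97} × {x77} = {(97,x77)}
  {95, 97} × {x76} = {(95,x76), (97,x76)}
  {95, 97} × {x77} = {(95,x77), (97,x77)}
  {97} × {x76, x77} = {(97,x76), (97,x77)}
  {95, 96, 97} × {x76} = {(95,x76), (96,x76), (97,x76)}
  {95, 96, 97} × {x77} = {(95,x77), (96,x77), (97,x77)}
  {95, 97} × {x76, x77} = {(95,x76), (95,x77), (97,x76), (97,x77)}
  {95, 96, 97} × {x76, x77} = {(95,x76), (95,x77), (96,x76), (96,x77), (97,x76), (97,x77)}
These 10 distinct sets form the basis B.
Close under arbitrary unions to get τ_{X×Y}; counting gives |τ_{X×Y}| = 16.


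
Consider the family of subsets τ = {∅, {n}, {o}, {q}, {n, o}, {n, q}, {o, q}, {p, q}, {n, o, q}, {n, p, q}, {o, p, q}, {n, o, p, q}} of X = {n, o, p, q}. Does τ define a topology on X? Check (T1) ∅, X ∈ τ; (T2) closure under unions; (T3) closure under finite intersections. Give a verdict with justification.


τ IS a topology on X.

Axiom (T1): ∅ ∈ τ? Yes; X ∈ τ? Yes.
Axiom (T2/T3): check pairwise unions and intersections of members of τ.
All pairwise intersections and unions checked — each lies in τ. Therefore τ satisfies (T1), (T2), (T3): it IS a topology on X.


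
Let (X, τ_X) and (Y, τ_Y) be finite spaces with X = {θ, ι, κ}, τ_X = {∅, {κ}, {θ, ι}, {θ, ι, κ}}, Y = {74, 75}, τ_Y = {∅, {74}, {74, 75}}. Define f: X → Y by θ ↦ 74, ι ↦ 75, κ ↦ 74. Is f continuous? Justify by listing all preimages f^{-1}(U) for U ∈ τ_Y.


f is NOT continuous.

Compute f^{-1}(U) for each U ∈ τ_Y:
  U = ∅: f^{-1}(U) = ∅ ∈ τ_X ✓.
  U = {74}: f^{-1}(U) = {θ, κ} ∉ τ_X ✗.
  U = {74, 75}: f^{-1}(U) = {θ, ι, κ} ∈ τ_X ✓.
Found U = {74} with f^{-1}(U) = {θ, κ} not in τ_X. Therefore f is NOT continuous.


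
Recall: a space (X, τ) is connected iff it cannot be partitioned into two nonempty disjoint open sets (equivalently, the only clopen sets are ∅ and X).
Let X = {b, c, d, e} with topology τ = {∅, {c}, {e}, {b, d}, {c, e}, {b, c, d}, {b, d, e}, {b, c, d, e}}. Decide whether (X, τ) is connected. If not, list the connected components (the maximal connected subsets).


(X, τ) is disconnected; components = [{c}, {e}, {b, d}].

Find clopen sets (U ∈ τ with X ∖ U ∈ τ):
  U = ∅, X ∖ U = {b, c, d, e} — both open, so U is clopen.
  U = {c}, X ∖ U = {b, d, e} — both open, so U is clopen.
  U = {e}, X ∖ U = {b, c, d} — both open, so U is clopen.
  U = {b, d}, X ∖ U = {c, e} — both open, so U is clopen.
  U = {c, e}, X ∖ U = {b, d} — both open, so U is clopen.
  U = {b, c, d}, X ∖ U = {e} — both open, so U is clopen.
  U = {b, d, e}, X ∖ U = {c} — both open, so U is clopen.
  U = {b, c, d, e}, X ∖ U = ∅ — both open, so U is clopen.
Nontrivial clopen(s) exist: e.g. {c}. So (X, τ) is disconnected.
Compute connected components by grouping points that agree on all clopens:
  component: {c}
  component: {e}
  component: {b, d}


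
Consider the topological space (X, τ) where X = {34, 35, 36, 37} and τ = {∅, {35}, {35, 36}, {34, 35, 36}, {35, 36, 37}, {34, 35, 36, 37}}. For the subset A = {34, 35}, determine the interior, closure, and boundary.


int(A) = {35}, cl(A) = {34, 35, 36, 37}, ∂A = {34, 36, 37}.

Closed sets in (X, τ) are complements of opens:
  closed(X, τ) = {∅, {34}, {37}, {34, 37}, {34, 36, 37}, {34, 35, 36, 37}}.
int(A) = ⋃ {U ∈ τ : U ⊆ A}. Opens contained in A: ∅, {35}.
Taking the union of these: int(A) = {35}.
cl(A) = ⋂ {C closed : A ⊆ C}. Closed sets containing A: {34, 35, 36, 37}.
Intersecting these: cl(A) = {34, 35, 36, 37}.
∂A = cl(A) ∖ int(A) = {34, 35, 36, 37} ∖ {35} = {34, 36, 37}.


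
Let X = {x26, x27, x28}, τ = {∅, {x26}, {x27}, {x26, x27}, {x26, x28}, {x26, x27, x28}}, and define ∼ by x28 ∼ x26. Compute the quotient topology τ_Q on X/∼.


X/∼ = {[x26=x28], [x27]}; |τ_Q| = 4.

Equivalence classes: [x26=x28], [x27].
Quotient map π: X → X/∼ sends x26 ↦ [x26=x28], x27 ↦ [x27], x28 ↦ [x26=x28].
For each subset V ⊆ X/∼, compute π^{-1}(V) ⊆ X and check whether π^{-1}(V) ∈ τ. V is open in τ_Q iff π^{-1}(V) ∈ τ.
  V = {}: π^{-1}(V) = ∅ ∈ τ ✓.
  V = {[x26=x28]}: π^{-1}(V) = {x26, x28} ∈ τ ✓.
  V = {[x27]}: π^{-1}(V) = {x27} ∈ τ ✓.
  V = {[x26=x28], [x27]}: π^{-1}(V) = {x26, x27, x28} ∈ τ ✓.
Open sets in the quotient: τ_Q = {{}, {[x26=x28]}, {[x27]}, {[x26=x28], [x27]}} (4 elements).


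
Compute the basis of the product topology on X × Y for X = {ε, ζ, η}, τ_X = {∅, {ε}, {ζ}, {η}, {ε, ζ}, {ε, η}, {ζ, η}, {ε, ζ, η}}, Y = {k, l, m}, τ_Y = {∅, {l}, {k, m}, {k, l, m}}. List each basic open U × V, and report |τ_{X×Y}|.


Basis B = {∅ × ∅, {ε} × {l}, {ζ} × {l}, {η} × {l}, {ε} × {k, m}, {ε, ζ} × {l}, {ε, η} × {l}, {ζ} × {k, m}, {ζ, η} × {l}, {η} × {k, m}, {ε} × {k, l, m}, {ε, ζ, η} × {l}, {ζ} × {k, l, m}, {η} × {k, l, m}, {ε, ζ} × {k, m}, {ε, η} × {k, m}, {ζ, η} × {k, m}, {ε, ζ} × {k, l, m}, {ε, η} × {k, l, m}, {ε, ζ, η} × {k, m}, {ζ, η} × {k, l, m}, {ε, ζ, η} × {k, l, m}}; |τ_{X×Y}| = 64.

Enumerate products U × V with U ∈ τ_X, V ∈ τ_Y (deduplicated):
  ∅ × ∅ = {} (∅)
  {ε} × {l} = {(ε,l)}
  {ζ} × {l} = {(ζ,l)}
  {η} × {l} = {(η,l)}
  {ε} × {k, m} = {(ε,k), (ε,m)}
  {ε, ζ} × {l} = {(ε,l), (ζ,l)}
  {ε, η} × {l} = {(ε,l), (η,l)}
  {ζ} × {k, m} = {(ζ,k), (ζ,m)}
  {ζ, η} × {l} = {(ζ,l), (η,l)}
  {η} × {k, m} = {(η,k), (η,m)}
  {ε} × {k, l, m} = {(ε,k), (ε,l), (ε,m)}
  {ε, ζ, η} × {l} = {(ε,l), (ζ,l), (η,l)}
  {ζ} × {k, l, m} = {(ζ,k), (ζ,l), (ζ,m)}
  {η} × {k, l, m} = {(η,k), (η,l), (η,m)}
  {ε, ζ} × {k, m} = {(ε,k), (ε,m), (ζ,k), (ζ,m)}
  {ε, η} × {k, m} = {(ε,k), (ε,m), (η,k), (η,m)}
  {ζ, η} × {k, m} = {(ζ,k), (ζ,m), (η,k), (η,m)}
  {ε, ζ} × {k, l, m} = {(ε,k), (ε,l), (ε,m), (ζ,k), (ζ,l), (ζ,m)}
  {ε, η} × {k, l, m} = {(ε,k), (ε,l), (ε,m), (η,k), (η,l), (η,m)}
  {ε, ζ, η} × {k, m} = {(ε,k), (ε,m), (ζ,k), (ζ,m), (η,k), (η,m)}
  {ζ, η} × {k, l, m} = {(ζ,k), (ζ,l), (ζ,m), (η,k), (η,l), (η,m)}
  {ε, ζ, η} × {k, l, m} = {(ε,k), (ε,l), (ε,m), (ζ,k), (ζ,l), (ζ,m), (η,k), (η,l), (η,m)}
These 22 distinct sets form the basis B.
Close under arbitrary unions to get τ_{X×Y}; counting gives |τ_{X×Y}| = 64.


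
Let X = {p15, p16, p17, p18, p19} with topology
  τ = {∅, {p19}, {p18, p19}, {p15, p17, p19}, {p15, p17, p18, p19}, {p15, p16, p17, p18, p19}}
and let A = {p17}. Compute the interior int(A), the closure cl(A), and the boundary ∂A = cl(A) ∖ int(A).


int(A) = ∅, cl(A) = {p15, p16, p17}, ∂A = {p15, p16, p17}.

Closed sets in (X, τ) are complements of opens:
  closed(X, τ) = {∅, {p16}, {p16, p18}, {p15, p16, p17}, {p15, p16, p17, p18}, {p15, p16, p17, p18, p19}}.
int(A) = ⋃ {U ∈ τ : U ⊆ A}. Opens contained in A: ∅.
Taking the union of these: int(A) = ∅.
cl(A) = ⋂ {C closed : A ⊆ C}. Closed sets containing A: {p15, p16, p17}, {p15, p16, p17, p18}, {p15, p16, p17, p18, p19}.
Intersecting these: cl(A) = {p15, p16, p17}.
∂A = cl(A) ∖ int(A) = {p15, p16, p17} ∖ ∅ = {p15, p16, p17}.


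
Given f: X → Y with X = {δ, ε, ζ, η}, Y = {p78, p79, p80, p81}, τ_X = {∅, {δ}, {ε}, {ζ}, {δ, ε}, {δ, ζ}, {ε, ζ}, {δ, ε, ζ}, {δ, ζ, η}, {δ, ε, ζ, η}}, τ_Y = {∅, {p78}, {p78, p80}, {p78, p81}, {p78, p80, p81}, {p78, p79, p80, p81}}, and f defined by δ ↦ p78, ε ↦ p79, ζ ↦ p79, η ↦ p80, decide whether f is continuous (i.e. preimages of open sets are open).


f is NOT continuous.

Compute f^{-1}(U) for each U ∈ τ_Y:
  U = ∅: f^{-1}(U) = ∅ ∈ τ_X ✓.
  U = {p78}: f^{-1}(U) = {δ} ∈ τ_X ✓.
  U = {p78, p80}: f^{-1}(U) = {δ, η} ∉ τ_X ✗.
  U = {p78, p81}: f^{-1}(U) = {δ} ∈ τ_X ✓.
  U = {p78, p80, p81}: f^{-1}(U) = {δ, η} ∉ τ_X ✗.
  U = {p78, p79, p80, p81}: f^{-1}(U) = {δ, ε, ζ, η} ∈ τ_X ✓.
Found U = {p78, p80} with f^{-1}(U) = {δ, η} not in τ_X. Therefore f is NOT continuous.


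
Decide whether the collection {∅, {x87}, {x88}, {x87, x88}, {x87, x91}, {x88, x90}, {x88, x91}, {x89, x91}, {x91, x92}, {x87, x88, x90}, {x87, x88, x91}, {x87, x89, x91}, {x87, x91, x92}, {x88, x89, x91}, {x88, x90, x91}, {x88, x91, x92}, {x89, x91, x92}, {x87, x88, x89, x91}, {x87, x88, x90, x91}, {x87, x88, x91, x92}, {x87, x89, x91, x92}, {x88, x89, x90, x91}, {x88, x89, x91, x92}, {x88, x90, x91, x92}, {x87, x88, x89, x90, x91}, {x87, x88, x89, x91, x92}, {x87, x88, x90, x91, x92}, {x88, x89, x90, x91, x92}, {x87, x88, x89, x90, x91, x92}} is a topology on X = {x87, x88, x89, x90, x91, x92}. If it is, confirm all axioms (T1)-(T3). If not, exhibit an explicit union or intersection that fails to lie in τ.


τ is NOT a topology on X.

Axiom (T1): ∅ ∈ τ? Yes; X ∈ τ? Yes.
Axiom (T2/T3): check pairwise unions and intersections of members of τ.
Counterexample for (T3): {x87, x91} ∩ {x88, x91} = {x91} ∉ τ. Therefore τ is NOT a topology.


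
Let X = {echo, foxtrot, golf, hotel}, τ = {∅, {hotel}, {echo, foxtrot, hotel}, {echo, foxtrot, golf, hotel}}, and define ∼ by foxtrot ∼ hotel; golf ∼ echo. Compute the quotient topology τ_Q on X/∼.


X/∼ = {[echo=golf], [foxtrot=hotel]}; |τ_Q| = 2.

Equivalence classes: [echo=golf], [foxtrot=hotel].
Quotient map π: X → X/∼ sends echo ↦ [echo=golf], foxtrot ↦ [foxtrot=hotel], golf ↦ [echo=golf], hotel ↦ [foxtrot=hotel].
For each subset V ⊆ X/∼, compute π^{-1}(V) ⊆ X and check whether π^{-1}(V) ∈ τ. V is open in τ_Q iff π^{-1}(V) ∈ τ.
  V = {}: π^{-1}(V) = ∅ ∈ τ ✓.
  V = {[echo=golf]}: π^{-1}(V) = {echo, golf} ∉ τ ✗.
  V = {[foxtrot=hotel]}: π^{-1}(V) = {foxtrot, hotel} ∉ τ ✗.
  V = {[echo=golf], [foxtrot=hotel]}: π^{-1}(V) = {echo, foxtrot, golf, hotel} ∈ τ ✓.
Open sets in the quotient: τ_Q = {{}, {[echo=golf], [foxtrot=hotel]}} (2 elements).


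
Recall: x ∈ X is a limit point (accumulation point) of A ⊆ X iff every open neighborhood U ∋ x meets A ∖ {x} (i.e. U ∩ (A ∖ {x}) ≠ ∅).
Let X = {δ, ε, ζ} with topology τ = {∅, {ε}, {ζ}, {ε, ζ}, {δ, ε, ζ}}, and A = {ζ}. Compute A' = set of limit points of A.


A' = {δ}

For each x ∈ X, list the open sets U ∈ τ with x ∈ U, then check whether U ∩ (A ∖ {x}) ≠ ∅ for every such U.
  x = δ: opens ∋ x are {δ, ε, ζ}; each meets A ∖ {δ}, so x IS a limit point.
  x = ε: open {ε} ∋ x has {ε} ∩ (A ∖ {ε}) = ∅, so x is NOT a limit point.
  x = ζ: open {ζ} ∋ x has {ζ} ∩ (A ∖ {ζ}) = ∅, so x is NOT a limit point.
Collecting: A' = {δ}.


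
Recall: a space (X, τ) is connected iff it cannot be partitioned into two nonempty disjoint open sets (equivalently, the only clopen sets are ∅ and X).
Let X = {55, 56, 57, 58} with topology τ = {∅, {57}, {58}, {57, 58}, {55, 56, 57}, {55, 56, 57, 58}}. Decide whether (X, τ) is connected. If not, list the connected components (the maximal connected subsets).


(X, τ) is disconnected; components = [{58}, {55, 56, 57}].

Find clopen sets (U ∈ τ with X ∖ U ∈ τ):
  U = ∅, X ∖ U = {55, 56, 57, 58} — both open, so U is clopen.
  U = {58}, X ∖ U = {55, 56, 57} — both open, so U is clopen.
  U = {55, 56, 57}, X ∖ U = {58} — both open, so U is clopen.
  U = {55, 56, 57, 58}, X ∖ U = ∅ — both open, so U is clopen.
Nontrivial clopen(s) exist: e.g. {55, 56, 57}. So (X, τ) is disconnected.
Compute connected components by grouping points that agree on all clopens:
  component: {58}
  component: {55, 56, 57}


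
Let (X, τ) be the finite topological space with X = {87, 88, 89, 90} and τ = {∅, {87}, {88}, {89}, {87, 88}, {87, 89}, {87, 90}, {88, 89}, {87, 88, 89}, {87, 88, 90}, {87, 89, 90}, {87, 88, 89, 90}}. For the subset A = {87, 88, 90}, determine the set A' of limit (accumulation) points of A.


A' = {90}

For each x ∈ X, list the open sets U ∈ τ with x ∈ U, then check whether U ∩ (A ∖ {x}) ≠ ∅ for every such U.
  x = 87: open {87} ∋ x has {87} ∩ (A ∖ {87}) = ∅, so x is NOT a limit point.
  x = 88: open {88} ∋ x has {88} ∩ (A ∖ {88}) = ∅, so x is NOT a limit point.
  x = 89: open {89} ∋ x has {89} ∩ (A ∖ {89}) = ∅, so x is NOT a limit point.
  x = 90: opens ∋ x are {87, 90}, {87, 88, 90}, {87, 89, 90}, {87, 88, 89, 90}; each meets A ∖ {90}, so x IS a limit point.
Collecting: A' = {90}.


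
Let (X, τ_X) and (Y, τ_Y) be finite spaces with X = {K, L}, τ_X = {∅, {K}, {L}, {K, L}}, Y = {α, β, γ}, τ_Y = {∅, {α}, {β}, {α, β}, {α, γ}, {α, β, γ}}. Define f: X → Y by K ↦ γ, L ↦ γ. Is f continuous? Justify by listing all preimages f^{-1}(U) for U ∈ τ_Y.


f IS continuous.

Compute f^{-1}(U) for each U ∈ τ_Y:
  U = ∅: f^{-1}(U) = ∅ ∈ τ_X ✓.
  U = {α}: f^{-1}(U) = ∅ ∈ τ_X ✓.
  U = {β}: f^{-1}(U) = ∅ ∈ τ_X ✓.
  U = {α, β}: f^{-1}(U) = ∅ ∈ τ_X ✓.
  U = {α, γ}: f^{-1}(U) = {K, L} ∈ τ_X ✓.
  U = {α, β, γ}: f^{-1}(U) = {K, L} ∈ τ_X ✓.
Every preimage lies in τ_X, so f IS continuous.


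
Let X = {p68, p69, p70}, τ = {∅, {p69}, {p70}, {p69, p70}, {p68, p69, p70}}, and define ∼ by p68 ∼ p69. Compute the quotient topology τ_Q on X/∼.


X/∼ = {[p68=p69], [p70]}; |τ_Q| = 3.

Equivalence classes: [p68=p69], [p70].
Quotient map π: X → X/∼ sends p68 ↦ [p68=p69], p69 ↦ [p68=p69], p70 ↦ [p70].
For each subset V ⊆ X/∼, compute π^{-1}(V) ⊆ X and check whether π^{-1}(V) ∈ τ. V is open in τ_Q iff π^{-1}(V) ∈ τ.
  V = {}: π^{-1}(V) = ∅ ∈ τ ✓.
  V = {[p68=p69]}: π^{-1}(V) = {p68, p69} ∉ τ ✗.
  V = {[p70]}: π^{-1}(V) = {p70} ∈ τ ✓.
  V = {[p68=p69], [p70]}: π^{-1}(V) = {p68, p69, p70} ∈ τ ✓.
Open sets in the quotient: τ_Q = {{}, {[p70]}, {[p68=p69], [p70]}} (3 elements).


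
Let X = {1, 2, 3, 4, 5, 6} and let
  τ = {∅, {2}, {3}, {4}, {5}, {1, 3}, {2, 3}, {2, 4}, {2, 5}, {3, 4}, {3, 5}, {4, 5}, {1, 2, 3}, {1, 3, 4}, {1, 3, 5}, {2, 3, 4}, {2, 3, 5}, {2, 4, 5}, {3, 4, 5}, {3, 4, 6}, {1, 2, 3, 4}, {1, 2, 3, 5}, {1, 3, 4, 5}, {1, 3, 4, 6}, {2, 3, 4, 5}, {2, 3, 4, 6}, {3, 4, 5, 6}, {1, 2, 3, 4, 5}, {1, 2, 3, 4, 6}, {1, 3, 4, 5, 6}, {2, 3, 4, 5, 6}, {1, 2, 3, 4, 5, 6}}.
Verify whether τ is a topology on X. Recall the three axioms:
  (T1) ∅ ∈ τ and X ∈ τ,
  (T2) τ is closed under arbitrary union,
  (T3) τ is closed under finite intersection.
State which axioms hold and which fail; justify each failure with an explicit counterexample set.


τ IS a topology on X.

Axiom (T1): ∅ ∈ τ? Yes; X ∈ τ? Yes.
Axiom (T2/T3): check pairwise unions and intersections of members of τ.
All pairwise intersections and unions checked — each lies in τ. Therefore τ satisfies (T1), (T2), (T3): it IS a topology on X.


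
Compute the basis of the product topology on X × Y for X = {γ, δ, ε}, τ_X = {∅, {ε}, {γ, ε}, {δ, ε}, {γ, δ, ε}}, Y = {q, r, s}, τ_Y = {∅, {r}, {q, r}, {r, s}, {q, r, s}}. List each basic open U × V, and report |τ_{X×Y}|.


Basis B = {∅ × ∅, {ε} × {r}, {γ, ε} × {r}, {δ, ε} × {r}, {ε} × {q, r}, {ε} × {r, s}, {γ, δ, ε} × {r}, {ε} × {q, r, s}, {γ, ε} × {q, r}, {γ, ε} × {r, s}, {δ, ε} × {q, r}, {δ, ε} × {r, s}, {γ, ε} × {q, r, s}, {γ, δ, ε} × {q, r}, {γ, δ, ε} × {r, s}, {δ, ε} × {q, r, s}, {γ, δ, ε} × {q, r, s}}; |τ_{X×Y}| = 48.

Enumerate products U × V with U ∈ τ_X, V ∈ τ_Y (deduplicated):
  ∅ × ∅ = {} (∅)
  {ε} × {r} = {(ε,r)}
  {γ, ε} × {r} = {(γ,r), (ε,r)}
  {δ, ε} × {r} = {(δ,r), (ε,r)}
  {ε} × {q, r} = {(ε,q), (ε,r)}
  {ε} × {r, s} = {(ε,r), (ε,s)}
  {γ, δ, ε} × {r} = {(γ,r), (δ,r), (ε,r)}
  {ε} × {q, r, s} = {(ε,q), (ε,r), (ε,s)}
  {γ, ε} × {q, r} = {(γ,q), (γ,r), (ε,q), (ε,r)}
  {γ, ε} × {r, s} = {(γ,r), (γ,s), (ε,r), (ε,s)}
  {δ, ε} × {q, r} = {(δ,q), (δ,r), (ε,q), (ε,r)}
  {δ, ε} × {r, s} = {(δ,r), (δ,s), (ε,r), (ε,s)}
  {γ, ε} × {q, r, s} = {(γ,q), (γ,r), (γ,s), (ε,q), (ε,r), (ε,s)}
  {γ, δ, ε} × {q, r} = {(γ,q), (γ,r), (δ,q), (δ,r), (ε,q), (ε,r)}
  {γ, δ, ε} × {r, s} = {(γ,r), (γ,s), (δ,r), (δ,s), (ε,r), (ε,s)}
  {δ, ε} × {q, r, s} = {(δ,q), (δ,r), (δ,s), (ε,q), (ε,r), (ε,s)}
  {γ, δ, ε} × {q, r, s} = {(γ,q), (γ,r), (γ,s), (δ,q), (δ,r), (δ,s), (ε,q), (ε,r), (ε,s)}
These 17 distinct sets form the basis B.
Close under arbitrary unions to get τ_{X×Y}; counting gives |τ_{X×Y}| = 48.


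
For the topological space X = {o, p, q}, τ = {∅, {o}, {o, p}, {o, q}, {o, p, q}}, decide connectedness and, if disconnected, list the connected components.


(X, τ) is connected.

Find clopen sets (U ∈ τ with X ∖ U ∈ τ):
  U = ∅, X ∖ U = {o, p, q} — both open, so U is clopen.
  U = {o, p, q}, X ∖ U = ∅ — both open, so U is clopen.
Only trivial clopens (∅ and X) exist, so (X, τ) is connected.
Compute connected components by grouping points that agree on all clopens:
  component: {o, p, q}


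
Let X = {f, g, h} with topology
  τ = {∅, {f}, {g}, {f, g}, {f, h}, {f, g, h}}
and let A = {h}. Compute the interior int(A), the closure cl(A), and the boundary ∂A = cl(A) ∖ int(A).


int(A) = ∅, cl(A) = {h}, ∂A = {h}.

Closed sets in (X, τ) are complements of opens:
  closed(X, τ) = {∅, {g}, {h}, {f, h}, {g, h}, {f, g, h}}.
int(A) = ⋃ {U ∈ τ : U ⊆ A}. Opens contained in A: ∅.
Taking the union of these: int(A) = ∅.
cl(A) = ⋂ {C closed : A ⊆ C}. Closed sets containing A: {h}, {f, h}, {g, h}, {f, g, h}.
Intersecting these: cl(A) = {h}.
∂A = cl(A) ∖ int(A) = {h} ∖ ∅ = {h}.


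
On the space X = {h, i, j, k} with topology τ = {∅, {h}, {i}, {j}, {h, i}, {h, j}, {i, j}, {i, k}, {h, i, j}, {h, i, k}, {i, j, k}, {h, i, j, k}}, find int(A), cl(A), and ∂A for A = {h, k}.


int(A) = {h}, cl(A) = {h, k}, ∂A = {k}.

Closed sets in (X, τ) are complements of opens:
  closed(X, τ) = {∅, {h}, {j}, {k}, {h, j}, {h, k}, {i, k}, {j, k}, {h, i, k}, {h, j, k}, {i, j, k}, {h, i, j, k}}.
int(A) = ⋃ {U ∈ τ : U ⊆ A}. Opens contained in A: ∅, {h}.
Taking the union of these: int(A) = {h}.
cl(A) = ⋂ {C closed : A ⊆ C}. Closed sets containing A: {h, k}, {h, i, k}, {h, j, k}, {h, i, j, k}.
Intersecting these: cl(A) = {h, k}.
∂A = cl(A) ∖ int(A) = {h, k} ∖ {h} = {k}.


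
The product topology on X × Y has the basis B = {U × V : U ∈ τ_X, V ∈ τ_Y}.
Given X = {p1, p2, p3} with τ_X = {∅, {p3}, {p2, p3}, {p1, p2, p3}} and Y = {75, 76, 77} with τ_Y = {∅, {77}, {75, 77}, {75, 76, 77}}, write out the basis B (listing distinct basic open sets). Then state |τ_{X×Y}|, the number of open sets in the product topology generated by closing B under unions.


Basis B = {∅ × ∅, {p3} × {77}, {p2, p3} × {77}, {p3} × {75, 77}, {p1, p2, p3} × {77}, {p3} × {75, 76, 77}, {p2, p3} × {75, 77}, {p1, p2, p3} × {75, 77}, {p2, p3} × {75, 76, 77}, {p1, p2, p3} × {75, 76, 77}}; |τ_{X×Y}| = 20.

Enumerate products U × V with U ∈ τ_X, V ∈ τ_Y (deduplicated):
  ∅ × ∅ = {} (∅)
  {p3} × {77} = {(p3,77)}
  {p2, p3} × {77} = {(p2,77), (p3,77)}
  {p3} × {75, 77} = {(p3,75), (p3,77)}
  {p1, p2, p3} × {77} = {(p1,77), (p2,77), (p3,77)}
  {p3} × {75, 76, 77} = {(p3,75), (p3,76), (p3,77)}
  {p2, p3} × {75, 77} = {(p2,75), (p2,77), (p3,75), (p3,77)}
  {p1, p2, p3} × {75, 77} = {(p1,75), (p1,77), (p2,75), (p2,77), (p3,75), (p3,77)}
  {p2, p3} × {75, 76, 77} = {(p2,75), (p2,76), (p2,77), (p3,75), (p3,76), (p3,77)}
  {p1, p2, p3} × {75, 76, 77} = {(p1,75), (p1,76), (p1,77), (p2,75), (p2,76), (p2,77), (p3,75), (p3,76), (p3,77)}
These 10 distinct sets form the basis B.
Close under arbitrary unions to get τ_{X×Y}; counting gives |τ_{X×Y}| = 20.


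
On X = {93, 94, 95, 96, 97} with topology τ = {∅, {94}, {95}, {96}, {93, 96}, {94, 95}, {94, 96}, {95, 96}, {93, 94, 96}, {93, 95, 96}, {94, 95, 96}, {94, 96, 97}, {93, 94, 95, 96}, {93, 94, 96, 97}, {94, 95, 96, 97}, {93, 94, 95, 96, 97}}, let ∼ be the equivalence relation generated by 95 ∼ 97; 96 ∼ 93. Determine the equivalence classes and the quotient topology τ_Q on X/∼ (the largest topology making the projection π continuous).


X/∼ = {[93=96], [94], [95=97]}; |τ_Q| = 5.

Equivalence classes: [93=96], [94], [95=97].
Quotient map π: X → X/∼ sends 93 ↦ [93=96], 94 ↦ [94], 95 ↦ [95=97], 96 ↦ [93=96], 97 ↦ [95=97].
For each subset V ⊆ X/∼, compute π^{-1}(V) ⊆ X and check whether π^{-1}(V) ∈ τ. V is open in τ_Q iff π^{-1}(V) ∈ τ.
  V = {}: π^{-1}(V) = ∅ ∈ τ ✓.
  V = {[93=96]}: π^{-1}(V) = {93, 96} ∈ τ ✓.
  V = {[94]}: π^{-1}(V) = {94} ∈ τ ✓.
  V = {[93=96], [94]}: π^{-1}(V) = {93, 94, 96} ∈ τ ✓.
  V = {[95=97]}: π^{-1}(V) = {95, 97} ∉ τ ✗.
  V = {[93=96], [95=97]}: π^{-1}(V) = {93, 95, 96, 97} ∉ τ ✗.
  V = {[94], [95=97]}: π^{-1}(V) = {94, 95, 97} ∉ τ ✗.
  V = {[93=96], [94], [95=97]}: π^{-1}(V) = {93, 94, 95, 96, 97} ∈ τ ✓.
Open sets in the quotient: τ_Q = {{}, {[93=96]}, {[94]}, {[93=96], [94]}, {[93=96], [94], [95=97]}} (5 elements).


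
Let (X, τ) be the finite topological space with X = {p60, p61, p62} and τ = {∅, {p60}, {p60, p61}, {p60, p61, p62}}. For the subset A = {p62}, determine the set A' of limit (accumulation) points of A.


A' = ∅

For each x ∈ X, list the open sets U ∈ τ with x ∈ U, then check whether U ∩ (A ∖ {x}) ≠ ∅ for every such U.
  x = p60: open {p60} ∋ x has {p60} ∩ (A ∖ {p60}) = ∅, so x is NOT a limit point.
  x = p61: open {p60, p61} ∋ x has {p60, p61} ∩ (A ∖ {p61}) = ∅, so x is NOT a limit point.
  x = p62: open {p60, p61, p62} ∋ x has {p60, p61, p62} ∩ (A ∖ {p62}) = ∅, so x is NOT a limit point.
Collecting: A' = ∅.


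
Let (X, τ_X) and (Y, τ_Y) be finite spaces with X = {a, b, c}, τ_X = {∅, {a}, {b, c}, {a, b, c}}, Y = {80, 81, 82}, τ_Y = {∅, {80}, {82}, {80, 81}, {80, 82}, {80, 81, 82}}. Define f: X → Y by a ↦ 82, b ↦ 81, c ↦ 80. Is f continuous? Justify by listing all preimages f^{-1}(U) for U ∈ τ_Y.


f is NOT continuous.

Compute f^{-1}(U) for each U ∈ τ_Y:
  U = ∅: f^{-1}(U) = ∅ ∈ τ_X ✓.
  U = {80}: f^{-1}(U) = {c} ∉ τ_X ✗.
  U = {82}: f^{-1}(U) = {a} ∈ τ_X ✓.
  U = {80, 81}: f^{-1}(U) = {b, c} ∈ τ_X ✓.
  U = {80, 82}: f^{-1}(U) = {a, c} ∉ τ_X ✗.
  U = {80, 81, 82}: f^{-1}(U) = {a, b, c} ∈ τ_X ✓.
Found U = {80} with f^{-1}(U) = {c} not in τ_X. Therefore f is NOT continuous.


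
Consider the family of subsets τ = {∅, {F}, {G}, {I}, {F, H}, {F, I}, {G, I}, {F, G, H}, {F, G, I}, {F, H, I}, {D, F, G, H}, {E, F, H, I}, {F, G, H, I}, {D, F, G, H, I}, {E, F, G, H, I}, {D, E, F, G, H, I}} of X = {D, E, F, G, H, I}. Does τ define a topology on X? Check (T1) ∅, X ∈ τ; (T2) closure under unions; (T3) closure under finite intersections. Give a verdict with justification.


τ is NOT a topology on X.

Axiom (T1): ∅ ∈ τ? Yes; X ∈ τ? Yes.
Axiom (T2/T3): check pairwise unions and intersections of members of τ.
Counterexample for (T2): {F} ∪ {G} = {F, G} ∉ τ. Therefore τ is NOT a topology.
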